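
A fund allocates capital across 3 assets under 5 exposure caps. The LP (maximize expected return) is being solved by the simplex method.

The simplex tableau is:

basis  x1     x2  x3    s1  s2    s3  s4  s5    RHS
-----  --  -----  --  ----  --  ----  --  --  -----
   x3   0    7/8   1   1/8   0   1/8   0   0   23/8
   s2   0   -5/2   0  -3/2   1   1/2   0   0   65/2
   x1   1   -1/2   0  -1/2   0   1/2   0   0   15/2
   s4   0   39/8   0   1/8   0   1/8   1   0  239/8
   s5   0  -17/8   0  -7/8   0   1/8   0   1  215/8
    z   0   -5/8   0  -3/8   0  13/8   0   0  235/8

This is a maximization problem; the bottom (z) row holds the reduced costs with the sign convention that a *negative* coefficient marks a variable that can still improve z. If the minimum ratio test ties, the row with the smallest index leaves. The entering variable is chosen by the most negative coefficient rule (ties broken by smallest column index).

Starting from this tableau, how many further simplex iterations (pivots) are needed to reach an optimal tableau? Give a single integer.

2

pivot: x2 in, x3 out → z = 220/7
pivot: s1 in, x2 out → z = 38
No improving column remains; optimal.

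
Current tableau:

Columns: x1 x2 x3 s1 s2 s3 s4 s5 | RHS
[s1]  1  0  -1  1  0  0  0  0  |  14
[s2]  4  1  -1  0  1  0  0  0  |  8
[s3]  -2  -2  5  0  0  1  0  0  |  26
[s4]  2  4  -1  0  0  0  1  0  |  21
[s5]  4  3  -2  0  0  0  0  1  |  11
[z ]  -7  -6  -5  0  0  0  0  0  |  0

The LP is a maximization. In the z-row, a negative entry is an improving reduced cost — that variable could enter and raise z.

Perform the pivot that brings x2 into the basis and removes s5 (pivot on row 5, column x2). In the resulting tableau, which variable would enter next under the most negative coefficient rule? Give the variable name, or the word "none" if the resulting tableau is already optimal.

x3

Pivot element 3. New z-row = old z-row − (-6)·(row 5/3).
Updated z-row coefficients: x1: 1, x2: 0, x3: -9, s1: 0, s2: 0, s3: 0, s4: 0, s5: 2.
The most negative is -9 in column x3, so x3 would enter next.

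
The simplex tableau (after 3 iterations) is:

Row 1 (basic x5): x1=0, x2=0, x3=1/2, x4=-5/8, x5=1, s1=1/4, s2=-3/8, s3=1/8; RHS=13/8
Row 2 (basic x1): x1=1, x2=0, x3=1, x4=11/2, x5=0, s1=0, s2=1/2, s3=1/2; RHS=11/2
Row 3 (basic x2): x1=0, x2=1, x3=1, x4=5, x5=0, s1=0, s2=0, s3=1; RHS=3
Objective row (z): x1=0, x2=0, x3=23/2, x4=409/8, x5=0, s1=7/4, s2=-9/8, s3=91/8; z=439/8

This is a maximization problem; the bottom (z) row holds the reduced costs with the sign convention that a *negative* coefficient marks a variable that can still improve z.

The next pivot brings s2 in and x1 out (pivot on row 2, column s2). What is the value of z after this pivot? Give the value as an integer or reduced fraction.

Minimum ratio for s2: (11/2)/(1/2) = 11.
z changes by −(z-row coeff of s2)·ratio = −(-9/8)·11 = 99/8.
New z = 439/8 + (99/8) = 269/4.

269/4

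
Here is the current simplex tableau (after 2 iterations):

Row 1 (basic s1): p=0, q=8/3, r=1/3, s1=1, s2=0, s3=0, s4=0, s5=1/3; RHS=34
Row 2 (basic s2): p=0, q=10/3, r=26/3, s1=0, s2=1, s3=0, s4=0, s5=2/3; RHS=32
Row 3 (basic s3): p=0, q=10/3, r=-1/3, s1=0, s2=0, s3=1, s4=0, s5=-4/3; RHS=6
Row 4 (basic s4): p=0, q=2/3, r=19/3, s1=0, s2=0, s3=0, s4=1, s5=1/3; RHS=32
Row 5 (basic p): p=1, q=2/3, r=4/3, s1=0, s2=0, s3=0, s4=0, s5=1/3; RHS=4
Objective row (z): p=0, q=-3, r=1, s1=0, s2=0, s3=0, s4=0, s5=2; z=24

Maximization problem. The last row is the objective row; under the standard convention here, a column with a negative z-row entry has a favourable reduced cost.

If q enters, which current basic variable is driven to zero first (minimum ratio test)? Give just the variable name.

Ratios: row 1 (s1): 34/(8/3) = 51/4; row 2 (s2): 32/(10/3) = 48/5; row 3 (s3): 6/(10/3) = 9/5; row 4 (s4): 32/(2/3) = 48; row 5 (p): 4/(2/3) = 6.
Minimum ratio 9/5 is in the s3 row, so s3 leaves.

s3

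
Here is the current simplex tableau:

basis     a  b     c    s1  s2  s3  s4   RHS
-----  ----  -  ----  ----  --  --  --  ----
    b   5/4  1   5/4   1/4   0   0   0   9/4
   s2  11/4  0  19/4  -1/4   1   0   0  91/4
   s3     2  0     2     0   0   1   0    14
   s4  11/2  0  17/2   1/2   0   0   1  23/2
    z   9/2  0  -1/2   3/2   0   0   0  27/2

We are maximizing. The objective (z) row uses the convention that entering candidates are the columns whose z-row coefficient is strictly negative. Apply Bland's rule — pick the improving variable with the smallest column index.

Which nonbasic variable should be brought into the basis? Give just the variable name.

Objective-row coefficients: a: 9/2, b: 0, c: -1/2, s1: 3/2, s2: 0, s3: 0, s4: 0.
Improving columns: c. Bland's rule picks the smallest column index → c.

c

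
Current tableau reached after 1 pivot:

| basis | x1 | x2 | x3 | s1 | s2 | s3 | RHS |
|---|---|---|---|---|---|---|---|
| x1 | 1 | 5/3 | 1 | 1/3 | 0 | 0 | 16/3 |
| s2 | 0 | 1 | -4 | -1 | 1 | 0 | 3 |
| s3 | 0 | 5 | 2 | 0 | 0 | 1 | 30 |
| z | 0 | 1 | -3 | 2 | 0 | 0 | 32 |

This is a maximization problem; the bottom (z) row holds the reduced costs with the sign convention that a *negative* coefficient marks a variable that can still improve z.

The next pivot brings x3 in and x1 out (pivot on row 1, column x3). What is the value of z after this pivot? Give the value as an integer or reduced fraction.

48

Minimum ratio for x3: (16/3)/1 = 16/3.
z changes by −(z-row coeff of x3)·ratio = −(-3)·(16/3) = 16.
New z = 32 + 16 = 48.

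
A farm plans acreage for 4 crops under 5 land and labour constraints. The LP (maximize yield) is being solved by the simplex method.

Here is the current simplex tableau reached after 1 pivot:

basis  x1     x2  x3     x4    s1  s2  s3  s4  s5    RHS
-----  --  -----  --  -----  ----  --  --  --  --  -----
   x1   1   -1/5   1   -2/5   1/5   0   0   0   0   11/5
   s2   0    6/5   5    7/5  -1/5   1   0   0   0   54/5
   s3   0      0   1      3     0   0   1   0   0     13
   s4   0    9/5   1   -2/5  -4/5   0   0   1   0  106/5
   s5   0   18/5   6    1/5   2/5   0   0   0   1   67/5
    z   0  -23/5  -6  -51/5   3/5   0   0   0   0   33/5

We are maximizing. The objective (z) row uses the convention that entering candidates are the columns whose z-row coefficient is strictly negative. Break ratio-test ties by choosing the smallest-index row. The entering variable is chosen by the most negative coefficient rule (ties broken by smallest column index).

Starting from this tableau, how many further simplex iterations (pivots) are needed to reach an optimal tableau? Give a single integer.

pivot: x4 in, s3 out → z = 254/5
pivot: x2 in, s5 out → z = 1804/27
No improving column remains; optimal.

2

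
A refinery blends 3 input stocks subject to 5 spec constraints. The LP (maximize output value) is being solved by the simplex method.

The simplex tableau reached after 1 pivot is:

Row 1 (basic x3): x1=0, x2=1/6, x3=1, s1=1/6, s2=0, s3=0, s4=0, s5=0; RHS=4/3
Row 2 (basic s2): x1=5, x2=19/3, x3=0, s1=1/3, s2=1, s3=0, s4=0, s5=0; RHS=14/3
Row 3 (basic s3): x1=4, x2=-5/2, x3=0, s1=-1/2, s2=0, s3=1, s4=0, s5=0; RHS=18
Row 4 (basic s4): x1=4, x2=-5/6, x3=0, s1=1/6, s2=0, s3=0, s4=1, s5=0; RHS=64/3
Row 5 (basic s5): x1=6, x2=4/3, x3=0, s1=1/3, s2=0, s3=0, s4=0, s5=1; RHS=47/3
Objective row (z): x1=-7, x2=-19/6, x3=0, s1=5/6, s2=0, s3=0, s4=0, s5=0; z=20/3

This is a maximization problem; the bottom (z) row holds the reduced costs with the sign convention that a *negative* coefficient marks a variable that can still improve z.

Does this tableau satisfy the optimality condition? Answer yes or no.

no

Column x1 has objective-row coefficient -7, which is negative; an improving pivot exists, so not yet optimal.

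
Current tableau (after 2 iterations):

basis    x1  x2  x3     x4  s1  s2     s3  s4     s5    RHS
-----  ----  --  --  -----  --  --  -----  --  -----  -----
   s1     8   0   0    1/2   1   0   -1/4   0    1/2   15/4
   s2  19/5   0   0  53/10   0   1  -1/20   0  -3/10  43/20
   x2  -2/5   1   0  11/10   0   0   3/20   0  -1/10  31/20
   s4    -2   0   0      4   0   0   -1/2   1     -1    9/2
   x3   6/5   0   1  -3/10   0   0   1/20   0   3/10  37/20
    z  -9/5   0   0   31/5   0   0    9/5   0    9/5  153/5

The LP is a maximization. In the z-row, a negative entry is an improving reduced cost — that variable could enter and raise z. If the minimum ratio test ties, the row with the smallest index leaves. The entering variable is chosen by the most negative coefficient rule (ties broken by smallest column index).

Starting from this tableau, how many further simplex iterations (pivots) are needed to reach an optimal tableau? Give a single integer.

pivot: x1 in, s1 out → z = 5031/160
No improving column remains; optimal.

1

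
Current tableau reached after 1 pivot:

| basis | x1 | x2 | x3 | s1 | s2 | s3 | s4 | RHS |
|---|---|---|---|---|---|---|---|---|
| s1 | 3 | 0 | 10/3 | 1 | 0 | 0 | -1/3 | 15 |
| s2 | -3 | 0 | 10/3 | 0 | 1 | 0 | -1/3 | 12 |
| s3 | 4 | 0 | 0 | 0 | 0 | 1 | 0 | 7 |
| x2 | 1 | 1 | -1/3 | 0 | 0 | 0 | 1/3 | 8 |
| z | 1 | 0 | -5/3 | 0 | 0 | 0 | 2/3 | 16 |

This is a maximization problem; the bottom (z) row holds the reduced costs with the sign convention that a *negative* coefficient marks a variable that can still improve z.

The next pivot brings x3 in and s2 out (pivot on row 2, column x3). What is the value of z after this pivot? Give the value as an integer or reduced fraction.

Minimum ratio for x3: 12/(10/3) = 18/5.
z changes by −(z-row coeff of x3)·ratio = −(-5/3)·(18/5) = 6.
New z = 16 + 6 = 22.

22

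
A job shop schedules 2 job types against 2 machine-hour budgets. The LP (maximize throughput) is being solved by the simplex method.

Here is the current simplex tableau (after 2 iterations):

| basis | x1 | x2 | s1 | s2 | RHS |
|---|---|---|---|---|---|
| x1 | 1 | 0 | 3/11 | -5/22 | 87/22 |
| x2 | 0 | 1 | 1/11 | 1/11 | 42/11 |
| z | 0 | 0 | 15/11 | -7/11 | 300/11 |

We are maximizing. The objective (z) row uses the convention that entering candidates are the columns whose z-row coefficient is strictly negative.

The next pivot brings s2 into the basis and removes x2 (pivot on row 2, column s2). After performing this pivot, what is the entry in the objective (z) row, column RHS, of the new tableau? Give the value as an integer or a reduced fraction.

Pivot element is row 2, column s2: 1/11.
Normalize row 2: new (row 2, RHS) = (42/11)/(1/11) = 42.
z-row ← z-row − (-7/11)·(new row 2): 300/11 − (-7/11)·42 = 54.

54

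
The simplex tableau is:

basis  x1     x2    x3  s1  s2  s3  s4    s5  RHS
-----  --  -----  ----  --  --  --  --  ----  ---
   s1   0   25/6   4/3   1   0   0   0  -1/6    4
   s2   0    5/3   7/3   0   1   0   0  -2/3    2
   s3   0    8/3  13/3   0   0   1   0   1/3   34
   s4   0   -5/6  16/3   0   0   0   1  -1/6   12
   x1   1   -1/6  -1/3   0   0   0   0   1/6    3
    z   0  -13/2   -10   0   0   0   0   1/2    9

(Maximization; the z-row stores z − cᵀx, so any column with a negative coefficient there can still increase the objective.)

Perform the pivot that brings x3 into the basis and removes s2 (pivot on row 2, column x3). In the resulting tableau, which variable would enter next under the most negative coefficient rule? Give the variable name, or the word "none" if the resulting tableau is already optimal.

Pivot element 7/3. New z-row = old z-row − (-10)·(row 2/(7/3)).
Updated z-row coefficients: x1: 0, x2: 9/14, x3: 0, s1: 0, s2: 30/7, s3: 0, s4: 0, s5: -33/14.
The most negative is -33/14 in column s5, so s5 would enter next.

s5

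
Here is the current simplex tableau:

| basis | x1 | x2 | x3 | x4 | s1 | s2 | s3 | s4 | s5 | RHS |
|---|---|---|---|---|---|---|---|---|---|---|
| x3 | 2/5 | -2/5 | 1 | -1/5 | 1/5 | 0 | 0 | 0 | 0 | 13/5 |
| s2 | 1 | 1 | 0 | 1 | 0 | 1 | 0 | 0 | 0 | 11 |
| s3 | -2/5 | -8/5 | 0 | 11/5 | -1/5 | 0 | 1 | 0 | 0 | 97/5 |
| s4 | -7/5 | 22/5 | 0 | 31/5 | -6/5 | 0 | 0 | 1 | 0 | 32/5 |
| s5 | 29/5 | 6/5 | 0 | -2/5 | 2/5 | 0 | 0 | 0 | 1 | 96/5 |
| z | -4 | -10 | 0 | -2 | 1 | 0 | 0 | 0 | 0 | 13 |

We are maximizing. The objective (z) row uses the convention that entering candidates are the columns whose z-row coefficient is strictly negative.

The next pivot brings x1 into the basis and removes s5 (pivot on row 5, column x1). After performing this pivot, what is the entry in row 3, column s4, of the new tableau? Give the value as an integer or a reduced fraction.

0

Pivot element is row 5, column x1: 29/5.
Normalize row 5: new (row 5, s4) = 0/(29/5) = 0.
row 3 ← row 3 − (-2/5)·(new row 5): 0 − (-2/5)·0 = 0.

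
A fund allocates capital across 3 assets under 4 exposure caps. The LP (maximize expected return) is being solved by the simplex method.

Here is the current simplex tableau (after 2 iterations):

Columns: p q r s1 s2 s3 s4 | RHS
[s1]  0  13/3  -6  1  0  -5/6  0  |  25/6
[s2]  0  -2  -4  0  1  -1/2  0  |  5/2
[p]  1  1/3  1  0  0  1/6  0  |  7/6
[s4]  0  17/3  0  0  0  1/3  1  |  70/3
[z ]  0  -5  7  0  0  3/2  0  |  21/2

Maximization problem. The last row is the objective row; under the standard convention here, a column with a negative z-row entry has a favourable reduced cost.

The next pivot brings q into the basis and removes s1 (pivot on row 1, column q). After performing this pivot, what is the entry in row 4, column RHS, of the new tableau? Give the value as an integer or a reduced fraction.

465/26

Pivot element is row 1, column q: 13/3.
Normalize row 1: new (row 1, RHS) = (25/6)/(13/3) = 25/26.
row 4 ← row 4 − (17/3)·(new row 1): 70/3 − (17/3)·(25/26) = 465/26.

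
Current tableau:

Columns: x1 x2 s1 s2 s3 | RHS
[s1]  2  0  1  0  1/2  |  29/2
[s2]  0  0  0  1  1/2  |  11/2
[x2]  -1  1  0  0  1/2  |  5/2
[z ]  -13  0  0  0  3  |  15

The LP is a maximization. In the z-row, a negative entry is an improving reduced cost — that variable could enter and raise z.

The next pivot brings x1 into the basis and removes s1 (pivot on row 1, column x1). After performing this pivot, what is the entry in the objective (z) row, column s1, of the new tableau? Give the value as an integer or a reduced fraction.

13/2

Pivot element is row 1, column x1: 2.
Normalize row 1: new (row 1, s1) = 1/2 = 1/2.
z-row ← z-row − (-13)·(new row 1): 0 − (-13)·(1/2) = 13/2.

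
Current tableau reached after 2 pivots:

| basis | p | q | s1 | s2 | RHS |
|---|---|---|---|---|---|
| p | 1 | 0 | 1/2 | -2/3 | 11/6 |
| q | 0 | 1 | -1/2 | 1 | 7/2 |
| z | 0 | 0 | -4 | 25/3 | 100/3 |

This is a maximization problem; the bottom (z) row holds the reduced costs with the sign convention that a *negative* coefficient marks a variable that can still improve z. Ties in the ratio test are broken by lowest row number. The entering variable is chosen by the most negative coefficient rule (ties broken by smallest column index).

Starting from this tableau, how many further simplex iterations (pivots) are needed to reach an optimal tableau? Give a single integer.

1

pivot: s1 in, p out → z = 48
No improving column remains; optimal.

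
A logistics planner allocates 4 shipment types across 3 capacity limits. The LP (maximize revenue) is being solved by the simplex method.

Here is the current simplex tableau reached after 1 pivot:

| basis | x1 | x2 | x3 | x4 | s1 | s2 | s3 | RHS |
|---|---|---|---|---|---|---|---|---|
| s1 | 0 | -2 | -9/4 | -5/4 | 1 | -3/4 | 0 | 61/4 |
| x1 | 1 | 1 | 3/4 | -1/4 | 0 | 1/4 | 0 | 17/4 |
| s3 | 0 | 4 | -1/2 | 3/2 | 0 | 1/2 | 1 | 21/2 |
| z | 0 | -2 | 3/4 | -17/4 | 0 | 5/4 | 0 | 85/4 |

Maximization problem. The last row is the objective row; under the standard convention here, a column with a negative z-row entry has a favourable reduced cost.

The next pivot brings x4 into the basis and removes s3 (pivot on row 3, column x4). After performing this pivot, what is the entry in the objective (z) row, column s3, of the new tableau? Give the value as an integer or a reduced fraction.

17/6

Pivot element is row 3, column x4: 3/2.
Normalize row 3: new (row 3, s3) = 1/(3/2) = 2/3.
z-row ← z-row − (-17/4)·(new row 3): 0 − (-17/4)·(2/3) = 17/6.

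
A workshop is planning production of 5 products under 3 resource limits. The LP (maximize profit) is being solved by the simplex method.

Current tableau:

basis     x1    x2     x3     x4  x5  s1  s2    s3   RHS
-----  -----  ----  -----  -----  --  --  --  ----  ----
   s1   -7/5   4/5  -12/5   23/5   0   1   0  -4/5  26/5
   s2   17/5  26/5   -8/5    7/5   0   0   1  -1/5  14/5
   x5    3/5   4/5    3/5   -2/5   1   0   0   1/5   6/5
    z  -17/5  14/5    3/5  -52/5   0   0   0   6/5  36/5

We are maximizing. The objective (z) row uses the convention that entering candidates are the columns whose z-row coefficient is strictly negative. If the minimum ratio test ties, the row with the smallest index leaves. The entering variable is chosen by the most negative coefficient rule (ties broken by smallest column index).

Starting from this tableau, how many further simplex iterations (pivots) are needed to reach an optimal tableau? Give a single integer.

pivot: x4 in, s1 out → z = 436/23
pivot: x1 in, s2 out → z = 463/22
pivot: x3 in, x5 out → z = 40
No improving column remains; optimal.

3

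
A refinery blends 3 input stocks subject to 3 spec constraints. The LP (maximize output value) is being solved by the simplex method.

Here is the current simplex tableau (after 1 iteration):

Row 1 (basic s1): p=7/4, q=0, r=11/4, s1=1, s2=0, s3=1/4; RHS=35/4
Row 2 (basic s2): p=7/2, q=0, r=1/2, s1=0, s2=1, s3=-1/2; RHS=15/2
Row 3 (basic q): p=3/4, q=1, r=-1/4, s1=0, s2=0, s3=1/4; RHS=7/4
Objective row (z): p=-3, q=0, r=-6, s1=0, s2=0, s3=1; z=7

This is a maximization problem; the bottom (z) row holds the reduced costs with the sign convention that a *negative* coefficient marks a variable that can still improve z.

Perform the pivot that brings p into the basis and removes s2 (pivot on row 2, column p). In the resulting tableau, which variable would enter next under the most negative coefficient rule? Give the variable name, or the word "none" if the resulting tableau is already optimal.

r

Pivot element 7/2. New z-row = old z-row − (-3)·(row 2/(7/2)).
Updated z-row coefficients: p: 0, q: 0, r: -39/7, s1: 0, s2: 6/7, s3: 4/7.
The most negative is -39/7 in column r, so r would enter next.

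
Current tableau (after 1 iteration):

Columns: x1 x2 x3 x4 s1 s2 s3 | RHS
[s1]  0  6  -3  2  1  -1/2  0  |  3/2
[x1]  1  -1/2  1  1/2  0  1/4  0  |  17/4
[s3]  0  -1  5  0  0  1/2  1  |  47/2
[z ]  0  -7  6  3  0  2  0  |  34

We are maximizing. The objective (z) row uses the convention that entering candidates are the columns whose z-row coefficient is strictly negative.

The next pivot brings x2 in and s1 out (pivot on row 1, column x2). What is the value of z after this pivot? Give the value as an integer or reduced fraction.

143/4

Minimum ratio for x2: (3/2)/6 = 1/4.
z changes by −(z-row coeff of x2)·ratio = −(-7)·(1/4) = 7/4.
New z = 34 + (7/4) = 143/4.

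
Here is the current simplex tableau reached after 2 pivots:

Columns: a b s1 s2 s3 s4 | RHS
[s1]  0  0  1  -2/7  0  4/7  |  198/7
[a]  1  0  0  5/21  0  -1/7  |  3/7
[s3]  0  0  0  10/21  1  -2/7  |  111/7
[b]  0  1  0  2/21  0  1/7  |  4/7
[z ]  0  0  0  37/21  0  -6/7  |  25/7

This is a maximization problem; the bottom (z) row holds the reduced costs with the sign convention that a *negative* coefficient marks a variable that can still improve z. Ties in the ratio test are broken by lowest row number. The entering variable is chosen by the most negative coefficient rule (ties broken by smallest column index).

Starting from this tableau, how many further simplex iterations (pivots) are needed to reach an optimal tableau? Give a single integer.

1

pivot: s4 in, b out → z = 7
No improving column remains; optimal.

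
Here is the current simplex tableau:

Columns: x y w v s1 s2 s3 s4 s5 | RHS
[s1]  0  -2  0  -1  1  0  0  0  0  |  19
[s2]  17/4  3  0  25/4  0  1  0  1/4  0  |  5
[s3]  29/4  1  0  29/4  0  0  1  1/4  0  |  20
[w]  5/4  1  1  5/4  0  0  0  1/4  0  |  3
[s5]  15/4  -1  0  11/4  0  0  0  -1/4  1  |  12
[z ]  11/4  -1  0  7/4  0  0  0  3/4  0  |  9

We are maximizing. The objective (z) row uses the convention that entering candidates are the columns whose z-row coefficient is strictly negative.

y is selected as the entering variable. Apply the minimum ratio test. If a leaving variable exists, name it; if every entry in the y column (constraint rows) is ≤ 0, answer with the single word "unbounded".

s2

Ratios: row 1 (s1): entry -2 ≤ 0, skip; row 2 (s2): 5/3 = 5/3; row 3 (s3): 20/1 = 20; row 4 (w): 3/1 = 3; row 5 (s5): entry -1 ≤ 0, skip.
Minimum ratio is in the s2 row, so s2 leaves.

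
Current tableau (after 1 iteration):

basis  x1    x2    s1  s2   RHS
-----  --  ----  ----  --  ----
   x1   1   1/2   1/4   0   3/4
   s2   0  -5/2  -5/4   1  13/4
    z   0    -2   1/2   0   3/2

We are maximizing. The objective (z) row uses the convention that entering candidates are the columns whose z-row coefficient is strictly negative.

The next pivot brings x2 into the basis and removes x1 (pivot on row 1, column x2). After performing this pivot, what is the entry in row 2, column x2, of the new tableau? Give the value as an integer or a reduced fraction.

Pivot element is row 1, column x2: 1/2.
Normalize row 1: new (row 1, x2) = (1/2)/(1/2) = 1.
row 2 ← row 2 − (-5/2)·(new row 1): -5/2 − (-5/2)·1 = 0.

0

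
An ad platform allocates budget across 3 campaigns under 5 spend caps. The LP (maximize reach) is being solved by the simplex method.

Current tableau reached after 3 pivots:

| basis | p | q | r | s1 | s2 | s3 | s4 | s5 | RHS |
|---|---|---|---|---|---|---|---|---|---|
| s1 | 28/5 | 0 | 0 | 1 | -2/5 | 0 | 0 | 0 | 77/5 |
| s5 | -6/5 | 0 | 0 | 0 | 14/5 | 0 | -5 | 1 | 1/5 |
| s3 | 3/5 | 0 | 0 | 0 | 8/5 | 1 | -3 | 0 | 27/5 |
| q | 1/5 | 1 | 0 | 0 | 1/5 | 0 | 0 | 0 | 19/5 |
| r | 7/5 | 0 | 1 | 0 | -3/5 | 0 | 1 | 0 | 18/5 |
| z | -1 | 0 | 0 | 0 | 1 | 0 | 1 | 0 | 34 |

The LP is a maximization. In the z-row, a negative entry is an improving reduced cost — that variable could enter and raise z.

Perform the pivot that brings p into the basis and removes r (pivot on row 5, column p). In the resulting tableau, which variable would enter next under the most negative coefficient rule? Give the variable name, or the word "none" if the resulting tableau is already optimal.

none

Pivot element 7/5. New z-row = old z-row − (-1)·(row 5/(7/5)).
Updated z-row coefficients: p: 0, q: 0, r: 5/7, s1: 0, s2: 4/7, s3: 0, s4: 12/7, s5: 0.
No coefficient is strictly negative; the tableau after this pivot is optimal.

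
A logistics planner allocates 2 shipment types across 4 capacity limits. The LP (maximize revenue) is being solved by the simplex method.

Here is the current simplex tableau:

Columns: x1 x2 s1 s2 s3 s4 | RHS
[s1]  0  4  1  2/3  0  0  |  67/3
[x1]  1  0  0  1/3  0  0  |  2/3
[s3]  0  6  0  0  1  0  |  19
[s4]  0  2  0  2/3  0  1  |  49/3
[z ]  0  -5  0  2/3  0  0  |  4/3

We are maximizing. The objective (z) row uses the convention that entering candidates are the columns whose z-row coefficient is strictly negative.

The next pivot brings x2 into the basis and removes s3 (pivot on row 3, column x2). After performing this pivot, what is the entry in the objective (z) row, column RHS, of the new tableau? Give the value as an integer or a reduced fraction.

103/6

Pivot element is row 3, column x2: 6.
Normalize row 3: new (row 3, RHS) = 19/6 = 19/6.
z-row ← z-row − (-5)·(new row 3): 4/3 − (-5)·(19/6) = 103/6.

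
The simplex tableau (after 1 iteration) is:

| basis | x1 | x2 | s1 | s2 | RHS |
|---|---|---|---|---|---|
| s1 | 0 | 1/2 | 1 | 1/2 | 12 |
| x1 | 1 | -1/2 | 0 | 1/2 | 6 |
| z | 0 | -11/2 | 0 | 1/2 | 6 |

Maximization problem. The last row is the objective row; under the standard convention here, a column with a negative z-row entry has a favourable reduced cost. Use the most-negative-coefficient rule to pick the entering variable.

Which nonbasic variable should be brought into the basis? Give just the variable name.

Objective-row coefficients: x1: 0, x2: -11/2, s1: 0, s2: 1/2.
The most negative is -11/2 in column x2, so x2 enters.

x2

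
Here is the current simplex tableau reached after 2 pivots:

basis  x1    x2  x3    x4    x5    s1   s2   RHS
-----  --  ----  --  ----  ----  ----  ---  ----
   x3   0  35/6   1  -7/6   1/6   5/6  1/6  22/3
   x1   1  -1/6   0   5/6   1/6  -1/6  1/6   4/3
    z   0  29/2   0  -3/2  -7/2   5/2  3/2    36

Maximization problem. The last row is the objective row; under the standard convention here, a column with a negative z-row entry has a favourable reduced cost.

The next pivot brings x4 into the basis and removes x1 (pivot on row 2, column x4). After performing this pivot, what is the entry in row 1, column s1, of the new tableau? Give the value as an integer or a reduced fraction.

3/5

Pivot element is row 2, column x4: 5/6.
Normalize row 2: new (row 2, s1) = (-1/6)/(5/6) = -1/5.
row 1 ← row 1 − (-7/6)·(new row 2): 5/6 − (-7/6)·(-1/5) = 3/5.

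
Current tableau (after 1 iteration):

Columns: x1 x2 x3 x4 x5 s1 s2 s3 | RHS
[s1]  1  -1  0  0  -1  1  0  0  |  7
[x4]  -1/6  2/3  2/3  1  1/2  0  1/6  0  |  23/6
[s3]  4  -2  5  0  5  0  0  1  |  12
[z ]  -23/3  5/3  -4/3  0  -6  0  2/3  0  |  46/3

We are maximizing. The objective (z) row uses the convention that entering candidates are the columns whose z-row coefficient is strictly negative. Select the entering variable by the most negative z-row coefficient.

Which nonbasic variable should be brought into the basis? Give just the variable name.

x1

Objective-row coefficients: x1: -23/3, x2: 5/3, x3: -4/3, x4: 0, x5: -6, s1: 0, s2: 2/3, s3: 0.
The most negative is -23/3 in column x1, so x1 enters.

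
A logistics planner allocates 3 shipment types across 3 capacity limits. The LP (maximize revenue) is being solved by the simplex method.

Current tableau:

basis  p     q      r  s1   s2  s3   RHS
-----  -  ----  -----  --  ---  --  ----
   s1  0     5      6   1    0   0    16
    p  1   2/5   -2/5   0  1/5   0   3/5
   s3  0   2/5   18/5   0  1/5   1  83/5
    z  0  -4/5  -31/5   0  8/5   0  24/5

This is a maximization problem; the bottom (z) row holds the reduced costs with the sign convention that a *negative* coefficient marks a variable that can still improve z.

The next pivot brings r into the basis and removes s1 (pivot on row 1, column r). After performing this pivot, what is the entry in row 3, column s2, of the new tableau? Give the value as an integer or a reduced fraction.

Pivot element is row 1, column r: 6.
Normalize row 1: new (row 1, s2) = 0/6 = 0.
row 3 ← row 3 − (18/5)·(new row 1): 1/5 − (18/5)·0 = 1/5.

1/5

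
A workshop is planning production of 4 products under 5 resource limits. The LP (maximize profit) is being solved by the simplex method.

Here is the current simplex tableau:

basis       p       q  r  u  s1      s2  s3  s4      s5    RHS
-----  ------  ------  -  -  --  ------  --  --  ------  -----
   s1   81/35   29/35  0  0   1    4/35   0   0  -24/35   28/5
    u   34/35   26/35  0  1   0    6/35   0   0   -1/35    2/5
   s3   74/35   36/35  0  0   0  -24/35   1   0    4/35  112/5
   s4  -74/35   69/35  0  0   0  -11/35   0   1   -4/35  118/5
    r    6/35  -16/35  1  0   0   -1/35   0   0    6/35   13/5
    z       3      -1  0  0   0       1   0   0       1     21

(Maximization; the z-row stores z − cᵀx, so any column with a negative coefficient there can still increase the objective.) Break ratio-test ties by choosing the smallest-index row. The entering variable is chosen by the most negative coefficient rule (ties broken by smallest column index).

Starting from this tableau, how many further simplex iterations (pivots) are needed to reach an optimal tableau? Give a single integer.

pivot: q in, u out → z = 280/13
No improving column remains; optimal.

1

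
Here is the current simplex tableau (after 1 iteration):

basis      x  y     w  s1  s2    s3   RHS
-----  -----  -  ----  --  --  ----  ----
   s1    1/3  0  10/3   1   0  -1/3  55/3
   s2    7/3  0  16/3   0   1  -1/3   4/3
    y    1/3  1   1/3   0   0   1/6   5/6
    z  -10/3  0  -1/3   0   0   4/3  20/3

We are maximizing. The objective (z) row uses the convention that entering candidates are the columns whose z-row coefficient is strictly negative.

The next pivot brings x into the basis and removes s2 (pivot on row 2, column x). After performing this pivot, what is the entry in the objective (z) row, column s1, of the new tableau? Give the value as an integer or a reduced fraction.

0

Pivot element is row 2, column x: 7/3.
Normalize row 2: new (row 2, s1) = 0/(7/3) = 0.
z-row ← z-row − (-10/3)·(new row 2): 0 − (-10/3)·0 = 0.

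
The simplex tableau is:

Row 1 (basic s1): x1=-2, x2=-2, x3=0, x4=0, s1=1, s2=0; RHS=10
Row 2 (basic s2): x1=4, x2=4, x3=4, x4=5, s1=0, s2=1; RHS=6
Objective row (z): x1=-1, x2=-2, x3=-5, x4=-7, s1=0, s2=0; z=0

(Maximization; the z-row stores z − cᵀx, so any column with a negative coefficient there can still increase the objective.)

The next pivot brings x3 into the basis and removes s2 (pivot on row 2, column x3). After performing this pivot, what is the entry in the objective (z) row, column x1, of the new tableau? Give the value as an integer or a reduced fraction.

4

Pivot element is row 2, column x3: 4.
Normalize row 2: new (row 2, x1) = 4/4 = 1.
z-row ← z-row − (-5)·(new row 2): -1 − (-5)·1 = 4.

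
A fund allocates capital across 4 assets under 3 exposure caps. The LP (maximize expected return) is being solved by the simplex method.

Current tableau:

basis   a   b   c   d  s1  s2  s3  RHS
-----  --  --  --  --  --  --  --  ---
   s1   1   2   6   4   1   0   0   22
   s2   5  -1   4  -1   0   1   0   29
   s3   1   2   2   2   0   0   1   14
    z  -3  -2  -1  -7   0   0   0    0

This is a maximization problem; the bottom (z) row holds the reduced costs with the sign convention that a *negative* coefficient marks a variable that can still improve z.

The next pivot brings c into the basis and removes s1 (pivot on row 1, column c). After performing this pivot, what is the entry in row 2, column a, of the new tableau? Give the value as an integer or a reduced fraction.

Pivot element is row 1, column c: 6.
Normalize row 1: new (row 1, a) = 1/6 = 1/6.
row 2 ← row 2 − 4·(new row 1): 5 − 4·(1/6) = 13/3.

13/3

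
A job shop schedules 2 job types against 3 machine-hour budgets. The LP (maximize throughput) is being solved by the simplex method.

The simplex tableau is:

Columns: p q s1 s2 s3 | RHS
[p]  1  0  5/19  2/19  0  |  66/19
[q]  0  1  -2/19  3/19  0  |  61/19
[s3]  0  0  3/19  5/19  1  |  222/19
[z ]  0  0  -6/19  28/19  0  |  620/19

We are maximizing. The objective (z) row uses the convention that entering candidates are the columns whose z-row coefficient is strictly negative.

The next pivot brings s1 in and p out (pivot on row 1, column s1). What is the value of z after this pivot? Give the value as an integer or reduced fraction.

Minimum ratio for s1: (66/19)/(5/19) = 66/5.
z changes by −(z-row coeff of s1)·ratio = −(-6/19)·(66/5) = 396/95.
New z = 620/19 + (396/95) = 184/5.

184/5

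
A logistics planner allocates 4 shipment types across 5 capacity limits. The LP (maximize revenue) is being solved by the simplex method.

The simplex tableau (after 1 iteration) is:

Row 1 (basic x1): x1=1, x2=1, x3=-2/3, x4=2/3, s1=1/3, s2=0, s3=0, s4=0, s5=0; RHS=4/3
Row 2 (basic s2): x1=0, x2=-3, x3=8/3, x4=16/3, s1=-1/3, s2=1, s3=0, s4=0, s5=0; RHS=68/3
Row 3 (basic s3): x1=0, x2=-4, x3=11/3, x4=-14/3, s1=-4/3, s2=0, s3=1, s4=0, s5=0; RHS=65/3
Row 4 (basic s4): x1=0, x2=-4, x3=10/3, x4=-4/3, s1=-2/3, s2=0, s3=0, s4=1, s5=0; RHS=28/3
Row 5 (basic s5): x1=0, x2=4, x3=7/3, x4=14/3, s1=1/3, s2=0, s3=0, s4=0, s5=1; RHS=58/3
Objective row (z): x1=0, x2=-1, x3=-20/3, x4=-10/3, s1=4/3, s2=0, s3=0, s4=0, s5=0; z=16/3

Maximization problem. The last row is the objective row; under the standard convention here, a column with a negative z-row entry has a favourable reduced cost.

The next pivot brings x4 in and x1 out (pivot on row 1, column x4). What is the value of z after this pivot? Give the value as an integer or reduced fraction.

12

Minimum ratio for x4: (4/3)/(2/3) = 2.
z changes by −(z-row coeff of x4)·ratio = −(-10/3)·2 = 20/3.
New z = 16/3 + (20/3) = 12.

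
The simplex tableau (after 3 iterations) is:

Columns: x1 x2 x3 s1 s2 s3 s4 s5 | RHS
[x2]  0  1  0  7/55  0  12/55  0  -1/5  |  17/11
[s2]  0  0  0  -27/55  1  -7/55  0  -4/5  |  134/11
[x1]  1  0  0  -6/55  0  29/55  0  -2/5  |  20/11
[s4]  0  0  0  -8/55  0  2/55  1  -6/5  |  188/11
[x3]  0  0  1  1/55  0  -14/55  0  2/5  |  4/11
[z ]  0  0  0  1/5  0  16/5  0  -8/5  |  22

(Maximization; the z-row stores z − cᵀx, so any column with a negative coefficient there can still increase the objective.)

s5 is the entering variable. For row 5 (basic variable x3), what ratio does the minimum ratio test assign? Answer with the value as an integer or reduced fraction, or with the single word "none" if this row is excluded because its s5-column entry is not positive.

10/11

Ratio = RHS / (s5 entry) = (4/11) / (2/5) = 10/11.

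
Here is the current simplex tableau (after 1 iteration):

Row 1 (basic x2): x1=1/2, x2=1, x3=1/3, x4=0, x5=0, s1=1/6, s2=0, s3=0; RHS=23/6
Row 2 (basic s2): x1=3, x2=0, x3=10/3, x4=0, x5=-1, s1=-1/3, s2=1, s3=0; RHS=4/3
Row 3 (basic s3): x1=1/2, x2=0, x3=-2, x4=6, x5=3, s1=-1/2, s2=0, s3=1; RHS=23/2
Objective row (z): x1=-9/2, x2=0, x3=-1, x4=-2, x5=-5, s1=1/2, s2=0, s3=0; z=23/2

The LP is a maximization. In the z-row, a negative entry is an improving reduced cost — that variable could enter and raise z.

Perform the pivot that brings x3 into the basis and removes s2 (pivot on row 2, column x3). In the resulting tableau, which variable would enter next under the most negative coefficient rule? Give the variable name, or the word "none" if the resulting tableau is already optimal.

x5

Pivot element 10/3. New z-row = old z-row − (-1)·(row 2/(10/3)).
Updated z-row coefficients: x1: -18/5, x2: 0, x3: 0, x4: -2, x5: -53/10, s1: 2/5, s2: 3/10, s3: 0.
The most negative is -53/10 in column x5, so x5 would enter next.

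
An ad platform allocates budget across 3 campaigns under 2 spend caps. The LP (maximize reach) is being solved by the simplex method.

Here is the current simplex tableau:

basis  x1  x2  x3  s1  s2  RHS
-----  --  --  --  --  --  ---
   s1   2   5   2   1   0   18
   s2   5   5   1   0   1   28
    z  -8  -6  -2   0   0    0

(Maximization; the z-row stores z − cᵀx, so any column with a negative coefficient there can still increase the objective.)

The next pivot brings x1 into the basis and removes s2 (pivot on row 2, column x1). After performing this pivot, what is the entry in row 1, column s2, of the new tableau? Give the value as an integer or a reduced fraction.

-2/5

Pivot element is row 2, column x1: 5.
Normalize row 2: new (row 2, s2) = 1/5 = 1/5.
row 1 ← row 1 − 2·(new row 2): 0 − 2·(1/5) = -2/5.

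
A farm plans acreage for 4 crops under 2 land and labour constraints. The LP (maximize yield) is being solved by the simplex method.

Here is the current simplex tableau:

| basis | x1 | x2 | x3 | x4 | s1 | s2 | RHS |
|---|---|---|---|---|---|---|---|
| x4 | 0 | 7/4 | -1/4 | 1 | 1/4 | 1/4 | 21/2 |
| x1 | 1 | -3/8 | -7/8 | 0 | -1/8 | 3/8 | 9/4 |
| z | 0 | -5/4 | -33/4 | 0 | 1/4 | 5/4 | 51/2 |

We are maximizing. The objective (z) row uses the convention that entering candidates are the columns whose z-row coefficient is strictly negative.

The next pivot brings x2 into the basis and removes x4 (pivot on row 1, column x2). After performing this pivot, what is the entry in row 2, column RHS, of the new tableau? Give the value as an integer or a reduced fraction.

Pivot element is row 1, column x2: 7/4.
Normalize row 1: new (row 1, RHS) = (21/2)/(7/4) = 6.
row 2 ← row 2 − (-3/8)·(new row 1): 9/4 − (-3/8)·6 = 9/2.

9/2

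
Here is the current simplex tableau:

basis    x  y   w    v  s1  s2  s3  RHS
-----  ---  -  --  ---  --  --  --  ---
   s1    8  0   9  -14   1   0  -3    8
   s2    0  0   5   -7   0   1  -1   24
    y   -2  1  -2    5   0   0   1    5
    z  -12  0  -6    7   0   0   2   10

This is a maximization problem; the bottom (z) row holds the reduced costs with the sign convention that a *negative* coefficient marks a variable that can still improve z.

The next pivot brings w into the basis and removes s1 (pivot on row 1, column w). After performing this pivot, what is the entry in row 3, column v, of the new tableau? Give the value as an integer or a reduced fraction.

Pivot element is row 1, column w: 9.
Normalize row 1: new (row 1, v) = (-14)/9 = -14/9.
row 3 ← row 3 − (-2)·(new row 1): 5 − (-2)·(-14/9) = 17/9.

17/9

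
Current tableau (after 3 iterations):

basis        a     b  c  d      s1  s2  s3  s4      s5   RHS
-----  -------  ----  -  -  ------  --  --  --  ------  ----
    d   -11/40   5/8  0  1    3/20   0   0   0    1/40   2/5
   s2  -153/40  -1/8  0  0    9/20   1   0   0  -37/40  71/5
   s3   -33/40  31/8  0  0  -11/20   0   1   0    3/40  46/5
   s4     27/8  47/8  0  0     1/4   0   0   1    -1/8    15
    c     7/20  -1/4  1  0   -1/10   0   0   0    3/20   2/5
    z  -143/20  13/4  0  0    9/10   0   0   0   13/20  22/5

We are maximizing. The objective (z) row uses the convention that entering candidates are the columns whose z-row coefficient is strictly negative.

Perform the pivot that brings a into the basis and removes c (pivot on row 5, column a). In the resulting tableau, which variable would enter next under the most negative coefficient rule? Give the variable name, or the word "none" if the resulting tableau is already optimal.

Pivot element 7/20. New z-row = old z-row − (-143/20)·(row 5/(7/20)).
Updated z-row coefficients: a: 0, b: -13/7, c: 143/7, d: 0, s1: -8/7, s2: 0, s3: 0, s4: 0, s5: 26/7.
The most negative is -13/7 in column b, so b would enter next.

b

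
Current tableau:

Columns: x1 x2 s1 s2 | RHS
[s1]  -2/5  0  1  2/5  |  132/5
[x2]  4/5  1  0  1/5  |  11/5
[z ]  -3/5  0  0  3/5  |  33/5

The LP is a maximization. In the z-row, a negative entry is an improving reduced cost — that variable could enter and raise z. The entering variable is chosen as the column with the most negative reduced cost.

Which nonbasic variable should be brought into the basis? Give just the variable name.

Objective-row coefficients: x1: -3/5, x2: 0, s1: 0, s2: 3/5.
The most negative is -3/5 in column x1, so x1 enters.

x1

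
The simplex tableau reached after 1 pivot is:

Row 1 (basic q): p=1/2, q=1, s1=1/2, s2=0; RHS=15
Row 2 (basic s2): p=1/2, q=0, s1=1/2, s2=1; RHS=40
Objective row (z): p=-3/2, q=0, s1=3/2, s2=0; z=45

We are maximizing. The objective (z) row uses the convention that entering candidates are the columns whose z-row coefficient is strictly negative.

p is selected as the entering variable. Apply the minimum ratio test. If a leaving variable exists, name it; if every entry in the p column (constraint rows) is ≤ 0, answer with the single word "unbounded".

Ratios: row 1 (q): 15/(1/2) = 30; row 2 (s2): 40/(1/2) = 80.
Minimum ratio is in the q row, so q leaves.

q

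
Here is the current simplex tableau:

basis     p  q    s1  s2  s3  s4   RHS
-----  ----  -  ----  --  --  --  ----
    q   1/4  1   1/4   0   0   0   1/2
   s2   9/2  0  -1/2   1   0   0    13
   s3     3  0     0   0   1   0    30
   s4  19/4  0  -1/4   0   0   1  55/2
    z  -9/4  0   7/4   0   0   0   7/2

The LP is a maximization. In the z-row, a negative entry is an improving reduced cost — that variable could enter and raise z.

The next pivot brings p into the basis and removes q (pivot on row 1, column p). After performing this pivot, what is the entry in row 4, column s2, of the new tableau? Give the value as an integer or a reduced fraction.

Pivot element is row 1, column p: 1/4.
Normalize row 1: new (row 1, s2) = 0/(1/4) = 0.
row 4 ← row 4 − (19/4)·(new row 1): 0 − (19/4)·0 = 0.

0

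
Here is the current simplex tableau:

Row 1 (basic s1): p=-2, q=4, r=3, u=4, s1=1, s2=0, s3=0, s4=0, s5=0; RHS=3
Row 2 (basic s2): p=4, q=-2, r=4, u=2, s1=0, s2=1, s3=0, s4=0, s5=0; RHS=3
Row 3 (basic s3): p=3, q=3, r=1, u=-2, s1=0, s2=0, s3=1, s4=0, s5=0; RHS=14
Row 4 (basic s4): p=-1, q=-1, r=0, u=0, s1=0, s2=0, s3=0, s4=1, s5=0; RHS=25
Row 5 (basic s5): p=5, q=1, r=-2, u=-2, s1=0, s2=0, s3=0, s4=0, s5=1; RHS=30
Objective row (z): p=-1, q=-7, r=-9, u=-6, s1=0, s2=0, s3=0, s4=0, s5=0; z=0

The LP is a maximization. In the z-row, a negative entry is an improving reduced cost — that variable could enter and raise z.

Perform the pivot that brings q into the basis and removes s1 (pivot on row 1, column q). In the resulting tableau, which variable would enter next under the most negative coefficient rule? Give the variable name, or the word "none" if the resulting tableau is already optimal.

Pivot element 4. New z-row = old z-row − (-7)·(row 1/4).
Updated z-row coefficients: p: -9/2, q: 0, r: -15/4, u: 1, s1: 7/4, s2: 0, s3: 0, s4: 0, s5: 0.
The most negative is -9/2 in column p, so p would enter next.

p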